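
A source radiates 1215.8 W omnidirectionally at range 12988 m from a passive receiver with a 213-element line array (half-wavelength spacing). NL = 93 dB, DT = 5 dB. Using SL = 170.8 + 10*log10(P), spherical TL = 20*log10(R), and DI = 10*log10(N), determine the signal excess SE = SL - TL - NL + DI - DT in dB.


Step 1: SL = 170.8 + 10*log10(1215.8) = 201.65 dB
Step 2: TL = 20*log10(12988) = 82.27 dB
Step 3: DI = 10*log10(213) = 23.28 dB
Step 4: SE = SL - TL - NL + DI - DT = 201.65 - 82.27 - 93 + 23.28 - 5 = 44.66

44.66 dB


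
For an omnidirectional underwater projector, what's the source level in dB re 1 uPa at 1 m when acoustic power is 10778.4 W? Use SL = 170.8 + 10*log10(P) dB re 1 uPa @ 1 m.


211.13 dB


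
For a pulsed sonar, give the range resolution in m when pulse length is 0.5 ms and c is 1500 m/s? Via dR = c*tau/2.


dR = c*tau/2 = 1500 * 0.5e-3 / 2 = 0.375

0.375 m


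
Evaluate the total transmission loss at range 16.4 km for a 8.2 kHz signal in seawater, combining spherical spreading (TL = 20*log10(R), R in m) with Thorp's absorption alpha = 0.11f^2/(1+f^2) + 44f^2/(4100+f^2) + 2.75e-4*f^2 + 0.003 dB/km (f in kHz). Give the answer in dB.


Step 1 (Thorp): alpha = 0.11*67.24/(1+67.24) + 44*67.24/(4100+67.24) + 2.75e-4*67.24 + 0.003 = 0.8398 dB/km
Step 2: TL_spread = 20*log10(16400) = 84.3 dB
Step 3: TL_abs = alpha*R = 0.8398 * 16.4 = 13.77 dB
Step 4: TL_total = 84.3 + 13.77 = 98.07

98.07 dB


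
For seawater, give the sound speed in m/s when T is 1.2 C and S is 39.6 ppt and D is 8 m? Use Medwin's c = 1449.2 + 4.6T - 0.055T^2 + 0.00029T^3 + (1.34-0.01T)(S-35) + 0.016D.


c = 1449.2 + 4.6*1.2 - 0.055*1.2^2 + 0.00029*1.2^3 + (1.34 - 0.01*1.2)*(39.6 - 35) + 0.016*8 = 1460.88

1460.88 m/s


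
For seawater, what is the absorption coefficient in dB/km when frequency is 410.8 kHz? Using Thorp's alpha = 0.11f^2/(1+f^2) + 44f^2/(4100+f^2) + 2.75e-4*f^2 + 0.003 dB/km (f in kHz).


89.477 dB/km


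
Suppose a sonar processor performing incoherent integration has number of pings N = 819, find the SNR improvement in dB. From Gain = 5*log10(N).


14.57 dB


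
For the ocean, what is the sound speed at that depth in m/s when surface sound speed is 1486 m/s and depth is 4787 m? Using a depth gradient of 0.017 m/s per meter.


c = 1486 + 0.017 * 4787 = 1567.379

1567.379 m/s


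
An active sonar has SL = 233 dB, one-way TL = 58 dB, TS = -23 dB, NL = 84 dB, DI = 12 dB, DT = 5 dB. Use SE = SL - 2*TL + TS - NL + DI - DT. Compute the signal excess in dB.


SE = SL - 2*TL + TS - NL + DI - DT = 233 - 2*58 + (-23) - 84 + 12 - 5 = 17

17 dB


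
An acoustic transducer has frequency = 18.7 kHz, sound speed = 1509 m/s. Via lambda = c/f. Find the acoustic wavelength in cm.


lambda = c/f = 1509 / 18700 = 0.0807 m = 8.07 cm

8.07 cm


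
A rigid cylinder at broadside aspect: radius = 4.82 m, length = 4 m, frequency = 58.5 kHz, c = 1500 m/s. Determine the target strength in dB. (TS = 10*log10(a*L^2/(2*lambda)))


lambda = 1500/58500 = 0.02564 m
TS = 10*log10(4.82*4^2/(2*0.02564)) = 31.77

31.77 dB


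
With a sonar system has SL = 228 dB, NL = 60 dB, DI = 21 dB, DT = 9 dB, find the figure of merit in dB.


FOM = SL - NL + DI - DT = 228 - 60 + 21 - 9 = 180

180 dB


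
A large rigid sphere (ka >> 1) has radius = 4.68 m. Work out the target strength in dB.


TS = 10*log10(4.68^2 / 4) = 10*log10(5.4756) = 7.38

7.38 dB


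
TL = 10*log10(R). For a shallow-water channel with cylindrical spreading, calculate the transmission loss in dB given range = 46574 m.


TL = 10*log10(46574) = 46.68

46.68 dB


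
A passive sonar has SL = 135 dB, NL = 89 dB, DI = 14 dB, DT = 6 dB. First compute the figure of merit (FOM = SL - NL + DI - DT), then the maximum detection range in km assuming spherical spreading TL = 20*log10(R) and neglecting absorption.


Step 1: FOM = SL - NL + DI - DT = 135 - 89 + 14 - 6 = 54 dB
Step 2: at max range FOM = TL = 20*log10(R), so R = 10^(54/20) = 501.19 m = 0.5 km

0.5 km


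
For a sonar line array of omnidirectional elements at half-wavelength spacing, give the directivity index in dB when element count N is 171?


DI = 10*log10(171) = 22.33

22.33 dB


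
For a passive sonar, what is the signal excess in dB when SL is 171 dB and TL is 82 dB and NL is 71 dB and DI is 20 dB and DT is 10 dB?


SE = SL - TL - NL + DI - DT = 171 - 82 - 71 + 20 - 10 = 28

28 dB


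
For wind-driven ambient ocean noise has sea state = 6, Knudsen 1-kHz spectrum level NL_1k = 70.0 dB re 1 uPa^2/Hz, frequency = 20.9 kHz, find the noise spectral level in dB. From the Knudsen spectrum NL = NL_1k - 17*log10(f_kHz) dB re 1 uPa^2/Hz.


NL = NL_1k - 17*log10(f_kHz) = 70.0 - 17*log10(20.9) = 70.0 - (22.44) = 47.56

47.56 dB


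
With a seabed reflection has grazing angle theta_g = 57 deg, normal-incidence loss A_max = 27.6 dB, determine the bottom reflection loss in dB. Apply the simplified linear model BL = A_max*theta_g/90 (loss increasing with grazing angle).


17.48 dB


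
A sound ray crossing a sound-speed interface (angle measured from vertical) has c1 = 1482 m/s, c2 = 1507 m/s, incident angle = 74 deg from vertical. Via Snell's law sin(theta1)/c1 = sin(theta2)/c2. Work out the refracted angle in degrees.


77.82 deg


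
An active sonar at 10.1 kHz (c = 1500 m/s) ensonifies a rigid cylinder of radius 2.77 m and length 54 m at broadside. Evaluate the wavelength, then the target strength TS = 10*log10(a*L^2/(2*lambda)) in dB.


Step 1: lambda = c/f = 1500/10100 = 0.14851 m
Step 2: TS = 10*log10(a*L^2/(2*lambda)) = 10*log10(2.77*54^2/(2*0.14851)) = 44.34

44.34 dB


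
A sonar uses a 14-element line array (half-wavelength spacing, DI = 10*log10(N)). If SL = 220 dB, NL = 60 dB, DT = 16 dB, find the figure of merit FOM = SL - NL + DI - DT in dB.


Step 1: DI = 10*log10(14) = 11.46 dB
Step 2: FOM = SL - NL + DI - DT = 220 - 60 + 11.46 - 16 = 155.46

155.46 dB


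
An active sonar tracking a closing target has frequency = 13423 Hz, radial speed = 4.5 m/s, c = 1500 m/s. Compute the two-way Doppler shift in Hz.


80.54 Hz


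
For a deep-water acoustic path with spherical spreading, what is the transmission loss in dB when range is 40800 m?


92.21 dB


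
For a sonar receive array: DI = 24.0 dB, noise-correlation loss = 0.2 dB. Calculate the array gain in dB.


AG = DI - L_corr = 24.0 - 0.2 = 23.8

23.8 dB


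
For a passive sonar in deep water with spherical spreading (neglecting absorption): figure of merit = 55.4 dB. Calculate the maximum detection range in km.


0.59 km


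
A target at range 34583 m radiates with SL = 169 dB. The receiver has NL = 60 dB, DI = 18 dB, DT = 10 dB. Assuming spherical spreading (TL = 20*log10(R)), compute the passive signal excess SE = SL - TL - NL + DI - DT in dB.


26.22 dB


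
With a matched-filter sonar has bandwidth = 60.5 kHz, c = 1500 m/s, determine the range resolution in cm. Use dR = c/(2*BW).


1.24 cm


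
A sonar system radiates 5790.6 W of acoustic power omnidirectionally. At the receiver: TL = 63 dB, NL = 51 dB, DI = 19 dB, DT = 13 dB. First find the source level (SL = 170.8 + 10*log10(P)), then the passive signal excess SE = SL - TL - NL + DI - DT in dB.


Step 1: SL = 170.8 + 10*log10(5790.6) = 208.43 dB
Step 2: SE = SL - TL - NL + DI - DT = 208.43 - 63 - 51 + 19 - 13 = 100.43

100.43 dB


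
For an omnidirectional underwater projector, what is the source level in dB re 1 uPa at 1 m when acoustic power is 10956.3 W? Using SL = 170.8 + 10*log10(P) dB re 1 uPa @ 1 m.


211.2 dB


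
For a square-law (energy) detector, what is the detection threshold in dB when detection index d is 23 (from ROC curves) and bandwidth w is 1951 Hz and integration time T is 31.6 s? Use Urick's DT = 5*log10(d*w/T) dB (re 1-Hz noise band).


15.76 dB


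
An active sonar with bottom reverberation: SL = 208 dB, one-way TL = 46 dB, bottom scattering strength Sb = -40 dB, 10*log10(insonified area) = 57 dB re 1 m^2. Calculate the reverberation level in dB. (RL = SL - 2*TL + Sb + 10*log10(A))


RL = SL - 2*TL + Sb + 10*log10(A) = 208 - 2*46 + (-40) + 57 = 133

133 dB


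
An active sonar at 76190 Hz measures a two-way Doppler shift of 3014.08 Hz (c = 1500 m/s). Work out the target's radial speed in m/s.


From fd = 2*f*v/c, v = c*fd/(2*f) = 1500 * 3014.08 / (2*76190) = 29.67

29.67 m/s


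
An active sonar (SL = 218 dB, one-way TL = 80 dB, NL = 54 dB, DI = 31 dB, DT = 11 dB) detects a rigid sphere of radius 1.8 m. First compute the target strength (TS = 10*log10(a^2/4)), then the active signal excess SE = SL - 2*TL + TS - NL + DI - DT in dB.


Step 1: TS = 10*log10(1.8^2/4) = -0.92 dB
Step 2: SE = SL - 2*TL + TS - NL + DI - DT = 218 - 2*80 + (-0.92) - 54 + 31 - 11 = 23.08

23.08 dB


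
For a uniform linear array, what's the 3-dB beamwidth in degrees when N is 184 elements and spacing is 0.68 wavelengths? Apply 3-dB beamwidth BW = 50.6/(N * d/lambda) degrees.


BW = 50.6 / (184 * 0.68) = 50.6 / 125.12 = 0.4

0.4 deg


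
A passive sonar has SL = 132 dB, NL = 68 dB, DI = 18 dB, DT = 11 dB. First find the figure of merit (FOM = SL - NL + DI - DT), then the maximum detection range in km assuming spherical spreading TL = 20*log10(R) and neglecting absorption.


Step 1: FOM = SL - NL + DI - DT = 132 - 68 + 18 - 11 = 71 dB
Step 2: at max range FOM = TL = 20*log10(R), so R = 10^(71/20) = 3548.13 m = 3.55 km

3.55 km


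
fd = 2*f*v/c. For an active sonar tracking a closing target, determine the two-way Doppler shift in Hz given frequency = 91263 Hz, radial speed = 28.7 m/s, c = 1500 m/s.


fd = 2*f*v/c = 2 * 91263 * 28.7 / 1500 = 3492.33

3492.33 Hz


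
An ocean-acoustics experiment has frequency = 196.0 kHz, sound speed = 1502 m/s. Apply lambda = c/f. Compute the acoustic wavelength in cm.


lambda = c/f = 1502 / 196000 = 0.0077 m = 0.77 cm

0.77 cm


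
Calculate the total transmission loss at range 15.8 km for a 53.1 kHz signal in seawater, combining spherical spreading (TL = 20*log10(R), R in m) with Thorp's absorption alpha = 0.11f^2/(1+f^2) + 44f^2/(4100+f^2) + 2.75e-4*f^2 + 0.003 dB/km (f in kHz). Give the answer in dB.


381.29 dB


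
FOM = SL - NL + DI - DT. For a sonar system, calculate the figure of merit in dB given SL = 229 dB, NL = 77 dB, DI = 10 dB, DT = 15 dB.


FOM = SL - NL + DI - DT = 229 - 77 + 10 - 15 = 147

147 dB


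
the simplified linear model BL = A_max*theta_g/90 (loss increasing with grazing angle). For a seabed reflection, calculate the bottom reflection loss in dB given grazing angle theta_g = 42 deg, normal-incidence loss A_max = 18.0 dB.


BL = A_max * theta_g / 90 = 18.0 * 42 / 90 = 8.4

8.4 dB


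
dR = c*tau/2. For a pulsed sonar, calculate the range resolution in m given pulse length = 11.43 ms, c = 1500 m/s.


8.5725 m


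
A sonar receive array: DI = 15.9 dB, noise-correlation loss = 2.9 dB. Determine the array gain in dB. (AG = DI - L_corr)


AG = DI - L_corr = 15.9 - 2.9 = 13.0

13.0 dB


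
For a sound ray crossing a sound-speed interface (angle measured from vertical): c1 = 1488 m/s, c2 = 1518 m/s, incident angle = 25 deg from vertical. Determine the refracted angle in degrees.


25.54 deg


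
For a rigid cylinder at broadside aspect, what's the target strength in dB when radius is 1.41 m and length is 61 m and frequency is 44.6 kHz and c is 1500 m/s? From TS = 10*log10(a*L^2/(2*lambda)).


48.92 dB


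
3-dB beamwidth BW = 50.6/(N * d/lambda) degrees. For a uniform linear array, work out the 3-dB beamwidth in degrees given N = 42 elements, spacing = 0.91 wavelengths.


BW = 50.6 / (42 * 0.91) = 50.6 / 38.22 = 1.32

1.32 deg


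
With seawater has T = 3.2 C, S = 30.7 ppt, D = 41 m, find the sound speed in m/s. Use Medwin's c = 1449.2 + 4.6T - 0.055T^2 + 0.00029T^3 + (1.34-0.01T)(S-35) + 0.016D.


1458.4 m/s


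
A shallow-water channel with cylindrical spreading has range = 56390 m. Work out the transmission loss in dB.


TL = 10*log10(56390) = 47.51

47.51 dB


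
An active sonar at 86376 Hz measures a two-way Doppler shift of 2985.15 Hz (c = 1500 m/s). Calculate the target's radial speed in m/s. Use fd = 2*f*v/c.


25.92 m/s


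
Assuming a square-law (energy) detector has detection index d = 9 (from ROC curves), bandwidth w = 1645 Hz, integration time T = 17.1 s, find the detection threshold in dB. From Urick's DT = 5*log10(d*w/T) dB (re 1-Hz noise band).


DT = 5*log10(d*w/T) = 5*log10(9 * 1645 / 17.1) = 5*log10(865.79) = 14.69

14.69 dB


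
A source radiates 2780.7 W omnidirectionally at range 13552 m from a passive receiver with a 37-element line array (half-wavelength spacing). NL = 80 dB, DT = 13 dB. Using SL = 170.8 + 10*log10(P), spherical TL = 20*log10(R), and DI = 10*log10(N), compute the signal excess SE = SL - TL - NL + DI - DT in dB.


45.28 dB


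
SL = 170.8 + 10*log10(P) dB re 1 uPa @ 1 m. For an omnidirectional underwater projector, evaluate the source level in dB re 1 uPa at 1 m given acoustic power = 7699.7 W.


209.66 dB


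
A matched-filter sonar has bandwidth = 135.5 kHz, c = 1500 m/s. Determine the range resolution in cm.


dR = c/(2*BW) = 1500 / (2 * 135.5e3) = 0.0055 m = 0.55 cm

0.55 cm


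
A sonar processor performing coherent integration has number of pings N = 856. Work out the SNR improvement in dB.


Gain = 10*log10(856) = 29.32

29.32 dB


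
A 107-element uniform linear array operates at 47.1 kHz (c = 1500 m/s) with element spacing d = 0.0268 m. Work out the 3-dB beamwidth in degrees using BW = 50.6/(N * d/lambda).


Step 1: lambda = 1500/47100 = 0.03185 m
Step 2: d/lambda = 0.0268/0.03185 = 0.8414
Step 3: BW = 50.6/(N * d/lambda) = 50.6/(107 * 0.8414) = 0.56

0.56 deg


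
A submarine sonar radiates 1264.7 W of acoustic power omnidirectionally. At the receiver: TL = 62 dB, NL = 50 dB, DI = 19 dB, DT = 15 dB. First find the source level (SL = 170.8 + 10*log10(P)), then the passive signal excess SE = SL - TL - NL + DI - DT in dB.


Step 1: SL = 170.8 + 10*log10(1264.7) = 201.82 dB
Step 2: SE = SL - TL - NL + DI - DT = 201.82 - 62 - 50 + 19 - 15 = 93.82

93.82 dB


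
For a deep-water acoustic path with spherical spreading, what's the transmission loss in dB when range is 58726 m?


TL = 20*log10(58726) = 95.38

95.38 dB


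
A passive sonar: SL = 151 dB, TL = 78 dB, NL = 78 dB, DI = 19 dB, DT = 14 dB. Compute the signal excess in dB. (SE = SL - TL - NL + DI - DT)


SE = SL - TL - NL + DI - DT = 151 - 78 - 78 + 19 - 14 = 0

0 dB


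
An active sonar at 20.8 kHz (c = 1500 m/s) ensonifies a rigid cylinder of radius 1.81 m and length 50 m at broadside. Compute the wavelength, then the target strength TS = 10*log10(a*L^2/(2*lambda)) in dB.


Step 1: lambda = c/f = 1500/20800 = 0.07212 m
Step 2: TS = 10*log10(a*L^2/(2*lambda)) = 10*log10(1.81*50^2/(2*0.07212)) = 44.97

44.97 dB


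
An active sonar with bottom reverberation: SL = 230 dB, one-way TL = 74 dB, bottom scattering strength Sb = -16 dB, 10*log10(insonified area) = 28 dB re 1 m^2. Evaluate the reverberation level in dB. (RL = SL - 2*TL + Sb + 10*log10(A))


94 dB


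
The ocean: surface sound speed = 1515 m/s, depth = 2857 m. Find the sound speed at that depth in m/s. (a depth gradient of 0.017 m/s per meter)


c = 1515 + 0.017 * 2857 = 1563.569

1563.569 m/s


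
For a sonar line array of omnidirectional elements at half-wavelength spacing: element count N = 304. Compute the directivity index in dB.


DI = 10*log10(304) = 24.83

24.83 dB


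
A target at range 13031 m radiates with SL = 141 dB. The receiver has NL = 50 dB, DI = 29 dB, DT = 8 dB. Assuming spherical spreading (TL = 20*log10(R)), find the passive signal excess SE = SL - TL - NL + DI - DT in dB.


29.7 dB


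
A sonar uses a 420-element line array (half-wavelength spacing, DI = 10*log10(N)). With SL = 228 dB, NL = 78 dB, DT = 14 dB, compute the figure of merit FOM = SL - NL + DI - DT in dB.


Step 1: DI = 10*log10(420) = 26.23 dB
Step 2: FOM = SL - NL + DI - DT = 228 - 78 + 26.23 - 14 = 162.23

162.23 dB


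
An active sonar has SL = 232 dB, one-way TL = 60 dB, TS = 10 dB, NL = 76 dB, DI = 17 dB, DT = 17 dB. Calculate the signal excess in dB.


SE = SL - 2*TL + TS - NL + DI - DT = 232 - 2*60 + (10) - 76 + 17 - 17 = 46

46 dB


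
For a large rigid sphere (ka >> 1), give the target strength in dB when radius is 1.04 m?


-5.68 dB


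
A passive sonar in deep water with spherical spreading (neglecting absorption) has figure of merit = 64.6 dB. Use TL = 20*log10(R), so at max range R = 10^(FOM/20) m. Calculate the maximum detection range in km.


At max range FOM = TL, so 20*log10(R) = 64.6
R = 10^(64.6/20) = 1698.24 m = 1.7 km

1.7 km


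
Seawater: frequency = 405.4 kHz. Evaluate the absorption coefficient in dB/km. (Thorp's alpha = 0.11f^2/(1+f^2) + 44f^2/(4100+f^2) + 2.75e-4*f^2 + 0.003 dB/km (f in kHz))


88.238 dB/km


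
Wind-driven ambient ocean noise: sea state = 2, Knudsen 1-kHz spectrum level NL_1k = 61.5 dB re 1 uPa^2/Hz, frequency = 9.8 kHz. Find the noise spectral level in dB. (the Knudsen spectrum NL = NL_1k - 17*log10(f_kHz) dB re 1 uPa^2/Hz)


NL = NL_1k - 17*log10(f_kHz) = 61.5 - 17*log10(9.8) = 61.5 - (16.85) = 44.65

44.65 dB


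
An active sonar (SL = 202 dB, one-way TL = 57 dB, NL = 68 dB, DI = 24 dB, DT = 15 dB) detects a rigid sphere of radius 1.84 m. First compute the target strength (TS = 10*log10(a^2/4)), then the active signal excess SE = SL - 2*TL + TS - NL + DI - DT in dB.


Step 1: TS = 10*log10(1.84^2/4) = -0.72 dB
Step 2: SE = SL - 2*TL + TS - NL + DI - DT = 202 - 2*57 + (-0.72) - 68 + 24 - 15 = 28.28

28.28 dB


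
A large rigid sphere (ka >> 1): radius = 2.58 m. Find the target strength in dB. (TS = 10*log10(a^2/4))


TS = 10*log10(2.58^2 / 4) = 10*log10(1.6641) = 2.21

2.21 dB


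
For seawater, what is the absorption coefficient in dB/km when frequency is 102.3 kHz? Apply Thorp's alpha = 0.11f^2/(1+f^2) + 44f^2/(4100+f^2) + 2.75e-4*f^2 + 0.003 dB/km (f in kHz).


f^2 = 10465.29
alpha = 0.11*10465.29/(1+10465.29) + 44*10465.29/(4100+10465.29) + 2.75e-4*10465.29 + 0.003 = 34.605

34.605 dB/km


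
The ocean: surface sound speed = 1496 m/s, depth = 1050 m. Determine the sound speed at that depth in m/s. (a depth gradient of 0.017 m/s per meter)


c = 1496 + 0.017 * 1050 = 1513.85

1513.85 m/s


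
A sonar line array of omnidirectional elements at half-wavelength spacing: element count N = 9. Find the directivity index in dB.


DI = 10*log10(9) = 9.54

9.54 dB


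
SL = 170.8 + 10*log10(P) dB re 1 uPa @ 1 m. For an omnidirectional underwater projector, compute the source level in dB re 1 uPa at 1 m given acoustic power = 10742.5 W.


211.11 dB


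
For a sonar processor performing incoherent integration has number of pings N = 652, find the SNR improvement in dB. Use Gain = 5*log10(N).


14.07 dB


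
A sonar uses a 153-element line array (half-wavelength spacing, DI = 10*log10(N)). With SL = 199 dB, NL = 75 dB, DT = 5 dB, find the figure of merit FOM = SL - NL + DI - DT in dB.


Step 1: DI = 10*log10(153) = 21.85 dB
Step 2: FOM = SL - NL + DI - DT = 199 - 75 + 21.85 - 5 = 140.85

140.85 dB


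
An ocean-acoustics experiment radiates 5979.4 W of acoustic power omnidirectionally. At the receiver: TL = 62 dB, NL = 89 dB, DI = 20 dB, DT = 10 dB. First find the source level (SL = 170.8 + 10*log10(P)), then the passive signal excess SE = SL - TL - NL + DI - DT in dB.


Step 1: SL = 170.8 + 10*log10(5979.4) = 208.57 dB
Step 2: SE = SL - TL - NL + DI - DT = 208.57 - 62 - 89 + 20 - 10 = 67.57

67.57 dB


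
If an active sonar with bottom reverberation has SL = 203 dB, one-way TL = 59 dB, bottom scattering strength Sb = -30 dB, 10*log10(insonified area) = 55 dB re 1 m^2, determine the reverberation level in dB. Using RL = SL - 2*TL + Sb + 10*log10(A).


RL = SL - 2*TL + Sb + 10*log10(A) = 203 - 2*59 + (-30) + 55 = 110

110 dB


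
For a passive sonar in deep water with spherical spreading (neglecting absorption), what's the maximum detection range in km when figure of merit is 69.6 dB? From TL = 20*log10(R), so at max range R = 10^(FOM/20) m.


3.02 km


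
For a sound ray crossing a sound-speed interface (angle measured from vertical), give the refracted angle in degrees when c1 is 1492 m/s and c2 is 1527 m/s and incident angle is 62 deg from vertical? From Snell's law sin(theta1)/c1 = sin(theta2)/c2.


sin(theta2) = (c2/c1)*sin(theta1) = (1527/1492)*sin(62 deg) = 0.90366
theta2 = arcsin(0.90366) = 64.64

64.64 deg


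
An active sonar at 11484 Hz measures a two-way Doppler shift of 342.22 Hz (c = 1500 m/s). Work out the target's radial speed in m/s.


22.35 m/s


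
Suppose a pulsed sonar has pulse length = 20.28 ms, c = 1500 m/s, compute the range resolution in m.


dR = c*tau/2 = 1500 * 20.28e-3 / 2 = 15.21

15.21 m


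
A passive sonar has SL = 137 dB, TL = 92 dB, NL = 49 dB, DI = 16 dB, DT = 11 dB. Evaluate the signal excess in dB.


1 dB


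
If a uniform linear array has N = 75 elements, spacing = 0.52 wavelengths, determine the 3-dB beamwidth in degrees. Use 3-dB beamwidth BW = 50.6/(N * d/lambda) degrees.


BW = 50.6 / (75 * 0.52) = 50.6 / 39.0 = 1.3

1.3 deg


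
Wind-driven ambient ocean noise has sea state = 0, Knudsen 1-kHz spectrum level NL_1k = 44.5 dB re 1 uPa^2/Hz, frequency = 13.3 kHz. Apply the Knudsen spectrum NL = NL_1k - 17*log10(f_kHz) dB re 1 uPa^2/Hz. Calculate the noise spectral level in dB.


NL = NL_1k - 17*log10(f_kHz) = 44.5 - 17*log10(13.3) = 44.5 - (19.11) = 25.39

25.39 dB


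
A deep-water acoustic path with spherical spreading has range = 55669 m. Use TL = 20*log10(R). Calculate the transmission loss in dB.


TL = 20*log10(55669) = 94.91

94.91 dB


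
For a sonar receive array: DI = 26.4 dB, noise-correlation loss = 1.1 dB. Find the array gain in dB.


25.3 dB


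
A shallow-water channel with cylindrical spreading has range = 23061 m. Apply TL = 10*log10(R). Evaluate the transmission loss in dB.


TL = 10*log10(23061) = 43.63

43.63 dB


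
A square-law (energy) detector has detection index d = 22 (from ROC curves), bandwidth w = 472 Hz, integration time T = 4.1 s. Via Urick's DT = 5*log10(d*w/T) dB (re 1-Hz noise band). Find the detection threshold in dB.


17.02 dB


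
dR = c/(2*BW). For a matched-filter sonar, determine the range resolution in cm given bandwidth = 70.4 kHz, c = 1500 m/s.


1.07 cm


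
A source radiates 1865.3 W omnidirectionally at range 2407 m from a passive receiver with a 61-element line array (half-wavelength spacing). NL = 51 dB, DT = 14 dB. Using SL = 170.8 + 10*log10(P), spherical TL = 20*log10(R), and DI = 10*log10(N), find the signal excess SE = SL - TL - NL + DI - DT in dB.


Step 1: SL = 170.8 + 10*log10(1865.3) = 203.51 dB
Step 2: TL = 20*log10(2407) = 67.63 dB
Step 3: DI = 10*log10(61) = 17.85 dB
Step 4: SE = SL - TL - NL + DI - DT = 203.51 - 67.63 - 51 + 17.85 - 14 = 88.73

88.73 dB


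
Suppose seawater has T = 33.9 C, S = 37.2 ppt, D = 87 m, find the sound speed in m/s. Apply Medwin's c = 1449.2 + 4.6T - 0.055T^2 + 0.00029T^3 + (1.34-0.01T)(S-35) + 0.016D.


1556.83 m/s


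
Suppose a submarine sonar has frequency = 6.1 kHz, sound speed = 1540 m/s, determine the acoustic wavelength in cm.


lambda = c/f = 1540 / 6100 = 0.2525 m = 25.25 cm

25.25 cm


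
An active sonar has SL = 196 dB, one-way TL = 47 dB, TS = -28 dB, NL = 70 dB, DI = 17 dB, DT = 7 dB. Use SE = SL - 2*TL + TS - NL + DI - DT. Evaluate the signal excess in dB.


SE = SL - 2*TL + TS - NL + DI - DT = 196 - 2*47 + (-28) - 70 + 17 - 7 = 14

14 dB


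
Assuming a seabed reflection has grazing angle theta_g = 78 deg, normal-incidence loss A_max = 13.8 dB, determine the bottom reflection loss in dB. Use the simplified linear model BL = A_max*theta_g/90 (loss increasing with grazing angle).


BL = A_max * theta_g / 90 = 13.8 * 78 / 90 = 11.96

11.96 dB


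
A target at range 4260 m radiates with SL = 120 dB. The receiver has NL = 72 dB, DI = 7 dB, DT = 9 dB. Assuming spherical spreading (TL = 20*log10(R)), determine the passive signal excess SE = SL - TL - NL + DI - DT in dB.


-26.59 dB


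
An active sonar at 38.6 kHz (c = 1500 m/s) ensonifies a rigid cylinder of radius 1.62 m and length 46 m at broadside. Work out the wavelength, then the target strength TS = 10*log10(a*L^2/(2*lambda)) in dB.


Step 1: lambda = c/f = 1500/38600 = 0.03886 m
Step 2: TS = 10*log10(a*L^2/(2*lambda)) = 10*log10(1.62*46^2/(2*0.03886)) = 46.44

46.44 dB


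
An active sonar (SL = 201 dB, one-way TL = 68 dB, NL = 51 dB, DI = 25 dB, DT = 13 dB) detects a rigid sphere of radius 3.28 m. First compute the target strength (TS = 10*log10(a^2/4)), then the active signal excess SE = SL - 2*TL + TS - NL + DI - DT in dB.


Step 1: TS = 10*log10(3.28^2/4) = 4.3 dB
Step 2: SE = SL - 2*TL + TS - NL + DI - DT = 201 - 2*68 + (4.3) - 51 + 25 - 13 = 30.3

30.3 dB


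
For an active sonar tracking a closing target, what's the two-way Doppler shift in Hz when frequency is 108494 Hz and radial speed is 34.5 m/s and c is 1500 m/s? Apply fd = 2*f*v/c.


fd = 2*f*v/c = 2 * 108494 * 34.5 / 1500 = 4990.72

4990.72 Hz


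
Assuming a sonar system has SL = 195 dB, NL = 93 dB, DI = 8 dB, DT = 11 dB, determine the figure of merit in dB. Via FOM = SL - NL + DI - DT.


FOM = SL - NL + DI - DT = 195 - 93 + 8 - 11 = 99

99 dB


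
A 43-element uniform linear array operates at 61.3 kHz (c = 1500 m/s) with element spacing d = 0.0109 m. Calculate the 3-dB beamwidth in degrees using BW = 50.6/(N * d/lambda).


Step 1: lambda = 1500/61300 = 0.02447 m
Step 2: d/lambda = 0.0109/0.02447 = 0.4454
Step 3: BW = 50.6/(N * d/lambda) = 50.6/(43 * 0.4454) = 2.64

2.64 deg


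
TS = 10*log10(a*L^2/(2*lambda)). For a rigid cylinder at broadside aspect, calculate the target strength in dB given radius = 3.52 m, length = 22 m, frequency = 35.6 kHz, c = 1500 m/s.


43.06 dB


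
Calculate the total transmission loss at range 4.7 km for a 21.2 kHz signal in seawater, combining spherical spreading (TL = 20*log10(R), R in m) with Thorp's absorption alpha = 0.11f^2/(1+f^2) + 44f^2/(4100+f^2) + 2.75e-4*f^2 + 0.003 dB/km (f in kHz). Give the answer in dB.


94.98 dB


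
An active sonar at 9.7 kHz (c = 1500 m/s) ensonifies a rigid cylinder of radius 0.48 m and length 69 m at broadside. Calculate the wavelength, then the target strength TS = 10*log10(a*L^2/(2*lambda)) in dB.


Step 1: lambda = c/f = 1500/9700 = 0.15464 m
Step 2: TS = 10*log10(a*L^2/(2*lambda)) = 10*log10(0.48*69^2/(2*0.15464)) = 38.69

38.69 dB


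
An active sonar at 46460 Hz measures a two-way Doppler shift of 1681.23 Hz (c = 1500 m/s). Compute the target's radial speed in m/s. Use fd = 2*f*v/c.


From fd = 2*f*v/c, v = c*fd/(2*f) = 1500 * 1681.23 / (2*46460) = 27.14

27.14 m/s


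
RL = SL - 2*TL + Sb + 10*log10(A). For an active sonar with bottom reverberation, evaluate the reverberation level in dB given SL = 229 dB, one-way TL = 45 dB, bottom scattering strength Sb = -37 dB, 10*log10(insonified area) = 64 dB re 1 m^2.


RL = SL - 2*TL + Sb + 10*log10(A) = 229 - 2*45 + (-37) + 64 = 166

166 dB


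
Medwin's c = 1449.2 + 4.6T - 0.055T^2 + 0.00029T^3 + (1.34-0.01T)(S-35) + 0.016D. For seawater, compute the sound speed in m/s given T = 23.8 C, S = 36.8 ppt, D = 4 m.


c = 1449.2 + 4.6*23.8 - 0.055*23.8^2 + 0.00029*23.8^3 + (1.34 - 0.01*23.8)*(36.8 - 35) + 0.016*4 = 1533.48

1533.48 m/s


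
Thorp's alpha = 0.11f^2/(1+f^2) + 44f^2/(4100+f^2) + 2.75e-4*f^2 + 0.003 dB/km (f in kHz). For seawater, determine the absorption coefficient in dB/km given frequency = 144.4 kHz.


f^2 = 20851.36
alpha = 0.11*20851.36/(1+20851.36) + 44*20851.36/(4100+20851.36) + 2.75e-4*20851.36 + 0.003 = 42.617

42.617 dB/km


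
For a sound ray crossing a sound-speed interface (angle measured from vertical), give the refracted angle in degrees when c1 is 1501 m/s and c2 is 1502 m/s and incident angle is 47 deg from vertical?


sin(theta2) = (c2/c1)*sin(theta1) = (1502/1501)*sin(47 deg) = 0.73184
theta2 = arcsin(0.73184) = 47.04

47.04 deg


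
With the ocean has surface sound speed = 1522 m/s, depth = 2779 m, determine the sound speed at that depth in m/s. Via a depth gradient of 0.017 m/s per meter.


c = 1522 + 0.017 * 2779 = 1569.243

1569.243 m/s


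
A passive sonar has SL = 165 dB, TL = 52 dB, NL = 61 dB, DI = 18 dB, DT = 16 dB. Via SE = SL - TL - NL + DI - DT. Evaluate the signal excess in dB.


54 dB


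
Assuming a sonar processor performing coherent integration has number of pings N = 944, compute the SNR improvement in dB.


29.75 dB


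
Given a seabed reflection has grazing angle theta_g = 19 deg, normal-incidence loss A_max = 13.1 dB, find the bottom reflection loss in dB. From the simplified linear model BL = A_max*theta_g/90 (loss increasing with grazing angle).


BL = A_max * theta_g / 90 = 13.1 * 19 / 90 = 2.77

2.77 dB


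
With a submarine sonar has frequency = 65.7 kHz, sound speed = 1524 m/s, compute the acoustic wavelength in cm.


lambda = c/f = 1524 / 65700 = 0.0232 m = 2.32 cm

2.32 cm


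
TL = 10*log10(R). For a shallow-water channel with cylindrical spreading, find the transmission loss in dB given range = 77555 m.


TL = 10*log10(77555) = 48.9

48.9 dB


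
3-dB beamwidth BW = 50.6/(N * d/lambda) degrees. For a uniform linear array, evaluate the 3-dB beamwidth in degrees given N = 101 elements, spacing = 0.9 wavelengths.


BW = 50.6 / (101 * 0.9) = 50.6 / 90.9 = 0.56

0.56 deg


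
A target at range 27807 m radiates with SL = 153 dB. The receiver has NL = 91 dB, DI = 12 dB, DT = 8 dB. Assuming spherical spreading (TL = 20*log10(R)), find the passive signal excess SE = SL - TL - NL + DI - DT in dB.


Step 1: TL = 20*log10(27807) = 88.88 dB
Step 2: SE = 153 - 88.88 - 91 + 12 - 8 = -22.88

-22.88 dB


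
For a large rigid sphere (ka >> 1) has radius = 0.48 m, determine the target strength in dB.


-12.4 dB


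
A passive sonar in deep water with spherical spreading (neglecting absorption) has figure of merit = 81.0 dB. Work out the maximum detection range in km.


At max range FOM = TL, so 20*log10(R) = 81.0
R = 10^(81.0/20) = 11220.18 m = 11.22 km

11.22 km


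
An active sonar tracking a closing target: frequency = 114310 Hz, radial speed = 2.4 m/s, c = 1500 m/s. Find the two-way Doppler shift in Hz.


fd = 2*f*v/c = 2 * 114310 * 2.4 / 1500 = 365.79

365.79 Hz


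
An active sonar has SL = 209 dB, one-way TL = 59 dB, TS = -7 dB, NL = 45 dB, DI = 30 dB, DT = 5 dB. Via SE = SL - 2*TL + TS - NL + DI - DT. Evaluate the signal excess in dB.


64 dB


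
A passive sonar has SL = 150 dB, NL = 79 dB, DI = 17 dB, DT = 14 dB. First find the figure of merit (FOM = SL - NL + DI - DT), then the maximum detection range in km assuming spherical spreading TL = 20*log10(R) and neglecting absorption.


Step 1: FOM = SL - NL + DI - DT = 150 - 79 + 17 - 14 = 74 dB
Step 2: at max range FOM = TL = 20*log10(R), so R = 10^(74/20) = 5011.87 m = 5.01 km

5.01 km


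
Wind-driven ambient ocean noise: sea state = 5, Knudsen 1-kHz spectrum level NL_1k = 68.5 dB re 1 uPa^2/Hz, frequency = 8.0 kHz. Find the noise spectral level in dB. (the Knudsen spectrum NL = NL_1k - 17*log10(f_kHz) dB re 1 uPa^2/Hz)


NL = NL_1k - 17*log10(f_kHz) = 68.5 - 17*log10(8.0) = 68.5 - (15.35) = 53.15

53.15 dB


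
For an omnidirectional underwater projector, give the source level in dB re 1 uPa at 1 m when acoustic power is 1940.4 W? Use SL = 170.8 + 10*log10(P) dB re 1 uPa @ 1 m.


SL = 170.8 + 10*log10(1940.4) = 170.8 + 32.88 = 203.68

203.68 dB


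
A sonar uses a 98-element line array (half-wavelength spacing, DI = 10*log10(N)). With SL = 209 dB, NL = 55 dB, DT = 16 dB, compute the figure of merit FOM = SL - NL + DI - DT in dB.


Step 1: DI = 10*log10(98) = 19.91 dB
Step 2: FOM = SL - NL + DI - DT = 209 - 55 + 19.91 - 16 = 157.91

157.91 dB


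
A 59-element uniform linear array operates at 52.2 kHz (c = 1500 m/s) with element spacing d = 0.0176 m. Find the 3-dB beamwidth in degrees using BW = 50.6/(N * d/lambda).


Step 1: lambda = 1500/52200 = 0.02874 m
Step 2: d/lambda = 0.0176/0.02874 = 0.6124
Step 3: BW = 50.6/(N * d/lambda) = 50.6/(59 * 0.6124) = 1.4

1.4 deg


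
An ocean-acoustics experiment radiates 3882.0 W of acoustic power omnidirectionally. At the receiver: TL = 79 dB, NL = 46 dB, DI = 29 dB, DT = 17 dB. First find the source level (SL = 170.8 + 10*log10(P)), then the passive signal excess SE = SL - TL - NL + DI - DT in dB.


Step 1: SL = 170.8 + 10*log10(3882.0) = 206.69 dB
Step 2: SE = SL - TL - NL + DI - DT = 206.69 - 79 - 46 + 29 - 17 = 93.69

93.69 dB


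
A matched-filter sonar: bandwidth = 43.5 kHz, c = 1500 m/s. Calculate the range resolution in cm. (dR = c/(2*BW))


dR = c/(2*BW) = 1500 / (2 * 43.5e3) = 0.0172 m = 1.72 cm

1.72 cm


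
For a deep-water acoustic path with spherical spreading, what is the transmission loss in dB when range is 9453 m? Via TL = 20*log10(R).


TL = 20*log10(9453) = 79.51

79.51 dB


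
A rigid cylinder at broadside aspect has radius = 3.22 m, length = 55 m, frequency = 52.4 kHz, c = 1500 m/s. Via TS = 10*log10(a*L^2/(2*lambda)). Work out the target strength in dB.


52.31 dB


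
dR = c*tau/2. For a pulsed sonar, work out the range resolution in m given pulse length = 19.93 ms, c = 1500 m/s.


dR = c*tau/2 = 1500 * 19.93e-3 / 2 = 14.9475

14.9475 m


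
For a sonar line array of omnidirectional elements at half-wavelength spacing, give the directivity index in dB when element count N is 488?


26.88 dB


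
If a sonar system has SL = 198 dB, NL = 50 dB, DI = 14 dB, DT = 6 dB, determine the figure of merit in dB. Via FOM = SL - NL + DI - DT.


156 dB


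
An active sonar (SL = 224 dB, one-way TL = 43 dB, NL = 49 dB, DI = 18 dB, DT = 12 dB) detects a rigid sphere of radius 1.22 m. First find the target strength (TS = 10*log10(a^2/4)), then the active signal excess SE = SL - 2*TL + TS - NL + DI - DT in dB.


Step 1: TS = 10*log10(1.22^2/4) = -4.29 dB
Step 2: SE = SL - 2*TL + TS - NL + DI - DT = 224 - 2*43 + (-4.29) - 49 + 18 - 12 = 90.71

90.71 dB


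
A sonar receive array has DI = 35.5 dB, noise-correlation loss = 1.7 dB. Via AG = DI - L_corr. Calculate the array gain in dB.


33.8 dB


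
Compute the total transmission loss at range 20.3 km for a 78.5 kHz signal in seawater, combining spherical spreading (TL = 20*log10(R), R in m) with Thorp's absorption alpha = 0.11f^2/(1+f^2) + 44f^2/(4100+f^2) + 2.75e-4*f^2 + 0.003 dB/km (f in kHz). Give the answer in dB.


Step 1 (Thorp): alpha = 0.11*6162.25/(1+6162.25) + 44*6162.25/(4100+6162.25) + 2.75e-4*6162.25 + 0.003 = 28.2286 dB/km
Step 2: TL_spread = 20*log10(20300) = 86.15 dB
Step 3: TL_abs = alpha*R = 28.2286 * 20.3 = 573.04 dB
Step 4: TL_total = 86.15 + 573.04 = 659.19

659.19 dB


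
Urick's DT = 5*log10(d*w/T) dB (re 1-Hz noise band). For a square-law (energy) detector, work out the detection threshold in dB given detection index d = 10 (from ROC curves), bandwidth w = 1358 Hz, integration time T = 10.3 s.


DT = 5*log10(d*w/T) = 5*log10(10 * 1358 / 10.3) = 5*log10(1318.45) = 15.6

15.6 dB


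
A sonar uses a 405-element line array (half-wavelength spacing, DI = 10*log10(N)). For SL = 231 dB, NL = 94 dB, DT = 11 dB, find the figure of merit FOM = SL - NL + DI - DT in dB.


Step 1: DI = 10*log10(405) = 26.07 dB
Step 2: FOM = SL - NL + DI - DT = 231 - 94 + 26.07 - 11 = 152.07

152.07 dB


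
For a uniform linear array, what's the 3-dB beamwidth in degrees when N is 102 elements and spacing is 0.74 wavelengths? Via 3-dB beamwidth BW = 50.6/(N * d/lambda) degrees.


0.67 deg


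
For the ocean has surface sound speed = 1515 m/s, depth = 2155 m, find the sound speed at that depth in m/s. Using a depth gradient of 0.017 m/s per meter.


c = 1515 + 0.017 * 2155 = 1551.635

1551.635 m/s


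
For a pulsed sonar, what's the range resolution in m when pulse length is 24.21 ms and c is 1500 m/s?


18.1575 m


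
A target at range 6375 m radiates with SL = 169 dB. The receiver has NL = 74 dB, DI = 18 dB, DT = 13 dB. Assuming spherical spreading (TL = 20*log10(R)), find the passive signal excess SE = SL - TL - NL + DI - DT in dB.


23.91 dB


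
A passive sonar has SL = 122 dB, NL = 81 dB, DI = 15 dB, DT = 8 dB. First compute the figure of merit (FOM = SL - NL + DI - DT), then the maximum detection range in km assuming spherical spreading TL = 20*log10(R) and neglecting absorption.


Step 1: FOM = SL - NL + DI - DT = 122 - 81 + 15 - 8 = 48 dB
Step 2: at max range FOM = TL = 20*log10(R), so R = 10^(48/20) = 251.19 m = 0.25 km

0.25 km


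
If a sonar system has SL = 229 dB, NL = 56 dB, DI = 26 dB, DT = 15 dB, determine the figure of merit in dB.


FOM = SL - NL + DI - DT = 229 - 56 + 26 - 15 = 184

184 dB


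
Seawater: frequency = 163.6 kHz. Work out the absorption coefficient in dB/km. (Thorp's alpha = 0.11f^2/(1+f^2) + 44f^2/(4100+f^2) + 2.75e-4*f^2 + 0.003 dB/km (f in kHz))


f^2 = 26764.96
alpha = 0.11*26764.96/(1+26764.96) + 44*26764.96/(4100+26764.96) + 2.75e-4*26764.96 + 0.003 = 45.629

45.629 dB/km


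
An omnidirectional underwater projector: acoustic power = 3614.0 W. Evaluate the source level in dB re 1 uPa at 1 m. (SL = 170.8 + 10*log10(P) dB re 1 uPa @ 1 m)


206.38 dB


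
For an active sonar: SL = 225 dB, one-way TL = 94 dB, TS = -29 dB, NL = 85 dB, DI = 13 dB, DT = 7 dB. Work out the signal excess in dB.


SE = SL - 2*TL + TS - NL + DI - DT = 225 - 2*94 + (-29) - 85 + 13 - 7 = -71

-71 dB


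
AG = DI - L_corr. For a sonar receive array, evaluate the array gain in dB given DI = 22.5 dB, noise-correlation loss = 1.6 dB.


20.9 dB


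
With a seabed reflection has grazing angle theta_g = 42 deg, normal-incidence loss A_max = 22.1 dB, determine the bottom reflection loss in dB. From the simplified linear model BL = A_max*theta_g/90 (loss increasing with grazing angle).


BL = A_max * theta_g / 90 = 22.1 * 42 / 90 = 10.31

10.31 dB


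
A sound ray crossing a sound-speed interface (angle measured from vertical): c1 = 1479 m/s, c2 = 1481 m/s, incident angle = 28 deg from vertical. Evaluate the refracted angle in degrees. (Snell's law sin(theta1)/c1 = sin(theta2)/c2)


sin(theta2) = (c2/c1)*sin(theta1) = (1481/1479)*sin(28 deg) = 0.47011
theta2 = arcsin(0.47011) = 28.04

28.04 deg


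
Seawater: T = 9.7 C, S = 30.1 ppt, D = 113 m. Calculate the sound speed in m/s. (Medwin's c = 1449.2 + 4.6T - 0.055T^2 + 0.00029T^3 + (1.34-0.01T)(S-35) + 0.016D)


c = 1449.2 + 4.6*9.7 - 0.055*9.7^2 + 0.00029*9.7^3 + (1.34 - 0.01*9.7)*(30.1 - 35) + 0.016*113 = 1484.63

1484.63 m/s


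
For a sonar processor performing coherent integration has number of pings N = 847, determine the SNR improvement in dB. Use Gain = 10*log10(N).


Gain = 10*log10(847) = 29.28

29.28 dB


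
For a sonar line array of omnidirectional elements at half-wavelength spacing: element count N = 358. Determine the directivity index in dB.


DI = 10*log10(358) = 25.54

25.54 dB


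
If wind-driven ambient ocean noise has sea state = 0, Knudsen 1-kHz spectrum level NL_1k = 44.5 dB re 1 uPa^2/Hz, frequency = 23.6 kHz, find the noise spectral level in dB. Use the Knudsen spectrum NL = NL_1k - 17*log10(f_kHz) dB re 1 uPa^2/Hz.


NL = NL_1k - 17*log10(f_kHz) = 44.5 - 17*log10(23.6) = 44.5 - (23.34) = 21.16

21.16 dB


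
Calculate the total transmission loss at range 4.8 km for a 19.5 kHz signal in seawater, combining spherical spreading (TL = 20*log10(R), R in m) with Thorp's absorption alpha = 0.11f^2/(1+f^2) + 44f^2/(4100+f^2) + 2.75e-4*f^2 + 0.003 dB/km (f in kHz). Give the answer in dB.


Step 1 (Thorp): alpha = 0.11*380.25/(1+380.25) + 44*380.25/(4100+380.25) + 2.75e-4*380.25 + 0.003 = 3.9517 dB/km
Step 2: TL_spread = 20*log10(4800) = 73.62 dB
Step 3: TL_abs = alpha*R = 3.9517 * 4.8 = 18.97 dB
Step 4: TL_total = 73.62 + 18.97 = 92.59

92.59 dB
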